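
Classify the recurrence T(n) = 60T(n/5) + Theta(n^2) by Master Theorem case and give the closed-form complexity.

Master Theorem for T(n) = 60T(n/5) + O(n^2):

a = 60, b = 5, c = 2
log_b(a) = log_5(60) = 2.5440

Case 1: c = 2 < log_5(60) = 2.5440
T(n) = O(n^(log_5 60))

For T(n) = 60T(n/5) + O(n^2): log_5(60) = 2.5440. This is Case 1 of the Master Theorem (c < log_b(a), work dominated by leaves), giving O(n^(log_5 60)).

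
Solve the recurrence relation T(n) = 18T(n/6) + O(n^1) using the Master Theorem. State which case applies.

Master Theorem for T(n) = 18T(n/6) + O(n^1):

a = 18, b = 6, c = 1
log_b(a) = log_6(18) = 1.6131

Case 1: c = 1 < log_6(18) = 1.6131
T(n) = O(n^(log_6 18))

For T(n) = 18T(n/6) + O(n^1): log_6(18) = 1.6131. This is Case 1 of the Master Theorem (c < log_b(a), work dominated by leaves), giving O(n^(log_6 18)).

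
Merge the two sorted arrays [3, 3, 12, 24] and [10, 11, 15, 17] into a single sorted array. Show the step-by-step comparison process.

Merging process:

Compare 3 vs 10: take 3 from left. Merged: [3]
Compare 3 vs 10: take 3 from left. Merged: [3, 3]
Compare 12 vs 10: take 10 from right. Merged: [3, 3, 10]
Compare 12 vs 11: take 11 from right. Merged: [3, 3, 10, 11]
Compare 12 vs 15: take 12 from left. Merged: [3, 3, 10, 11, 12]
Compare 24 vs 15: take 15 from right. Merged: [3, 3, 10, 11, 12, 15]
Compare 24 vs 17: take 17 from right. Merged: [3, 3, 10, 11, 12, 15, 17]
Append remaining from left: [24]. Merged: [3, 3, 10, 11, 12, 15, 17, 24]

Final merged array: [3, 3, 10, 11, 12, 15, 17, 24]
Total comparisons: 7

The merged array is [3, 3, 10, 11, 12, 15, 17, 24], requiring 7 comparisons. The merge step runs in O(n) time where n is the total number of elements.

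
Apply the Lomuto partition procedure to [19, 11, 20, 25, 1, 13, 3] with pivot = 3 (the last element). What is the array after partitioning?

Lomuto partition with pivot = 3:

Initial array: [19, 11, 20, 25, 1, 13, 3]

arr[0]=19 > 3: no swap
arr[1]=11 > 3: no swap
arr[2]=20 > 3: no swap
arr[3]=25 > 3: no swap
arr[4]=1 <= 3: swap with position 0, array becomes [1, 11, 20, 25, 19, 13, 3]
arr[5]=13 > 3: no swap

Place pivot at position 1: [1, 3, 20, 25, 19, 13, 11]
Pivot position: 1

After partitioning with pivot 3, the array becomes [1, 3, 20, 25, 19, 13, 11]. The pivot is placed at index 1. All elements to the left of the pivot are <= 3, and all elements to the right are > 3.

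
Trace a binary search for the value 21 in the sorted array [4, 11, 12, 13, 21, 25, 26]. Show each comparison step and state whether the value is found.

Binary search for 21 in [4, 11, 12, 13, 21, 25, 26]:

lo=0, hi=6, mid=3, arr[mid]=13 -> 13 < 21, search right half
lo=4, hi=6, mid=5, arr[mid]=25 -> 25 > 21, search left half
lo=4, hi=4, mid=4, arr[mid]=21 -> Found target at index 4!

Binary search finds 21 at index 4 after 3 comparisons. The search repeatedly halves the search space by comparing with the middle element.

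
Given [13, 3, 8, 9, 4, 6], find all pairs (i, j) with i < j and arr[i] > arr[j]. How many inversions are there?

Finding inversions in [13, 3, 8, 9, 4, 6]:

(0, 1): arr[0]=13 > arr[1]=3
(0, 2): arr[0]=13 > arr[2]=8
(0, 3): arr[0]=13 > arr[3]=9
(0, 4): arr[0]=13 > arr[4]=4
(0, 5): arr[0]=13 > arr[5]=6
(2, 4): arr[2]=8 > arr[4]=4
(2, 5): arr[2]=8 > arr[5]=6
(3, 4): arr[3]=9 > arr[4]=4
(3, 5): arr[3]=9 > arr[5]=6

Total inversions: 9

The array has 9 inversion(s): (0,1), (0,2), (0,3), (0,4), (0,5), (2,4), (2,5), (3,4), (3,5). Each pair (i,j) satisfies i < j and arr[i] > arr[j].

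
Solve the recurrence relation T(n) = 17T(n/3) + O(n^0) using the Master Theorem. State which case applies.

Master Theorem for T(n) = 17T(n/3) + O(n^0):

a = 17, b = 3, c = 0
log_b(a) = log_3(17) = 2.5789

Case 1: c = 0 < log_3(17) = 2.5789
T(n) = O(n^(log_3 17))

For T(n) = 17T(n/3) + O(n^0): log_3(17) = 2.5789. This is Case 1 of the Master Theorem (c < log_b(a), work dominated by leaves), giving O(n^(log_3 17)).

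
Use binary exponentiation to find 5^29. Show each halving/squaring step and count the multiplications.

Computing 5^29 by squaring (build up from 5^1; each line after the first costs one multiplication):

5^1 = 5
5^2 = (5^1)^2 = 5^2 = 25
5^3 = 5 * 5^2 = 5 * 25 = 125
5^6 = (5^3)^2 = 125^2 = 15625
5^7 = 5 * 5^6 = 5 * 15625 = 78125
5^14 = (5^7)^2 = 78125^2 = 6103515625
5^28 = (5^14)^2 = 6103515625^2 = 37252902984619140625
5^29 = 5 * 5^28 = 5 * 37252902984619140625 = 186264514923095703125

Result: 186264514923095703125
Multiplications needed: 7 (7 lines after 5^1)

5^29 = 186264514923095703125. Using exponentiation by squaring, this requires 7 multiplications. The key idea: if the exponent is even, square the half-power; if odd, multiply by the base once.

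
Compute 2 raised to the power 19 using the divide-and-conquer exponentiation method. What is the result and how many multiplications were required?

Computing 2^19 by squaring (build up from 2^1; each line after the first costs one multiplication):

2^1 = 2
2^2 = (2^1)^2 = 2^2 = 4
2^4 = (2^2)^2 = 4^2 = 16
2^8 = (2^4)^2 = 16^2 = 256
2^9 = 2 * 2^8 = 2 * 256 = 512
2^18 = (2^9)^2 = 512^2 = 262144
2^19 = 2 * 2^18 = 2 * 262144 = 524288

Result: 524288
Multiplications needed: 6 (6 lines after 2^1)

2^19 = 524288. Using exponentiation by squaring, this requires 6 multiplications. The key idea: if the exponent is even, square the half-power; if odd, multiply by the base once.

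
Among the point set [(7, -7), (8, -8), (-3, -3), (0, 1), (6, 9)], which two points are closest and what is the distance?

Computing all pairwise distances among 5 points:

d((7, -7), (8, -8)) = 1.4142 <-- minimum
d((7, -7), (-3, -3)) = 10.7703
d((7, -7), (0, 1)) = 10.6301
d((7, -7), (6, 9)) = 16.0312
d((8, -8), (-3, -3)) = 12.083
d((8, -8), (0, 1)) = 12.0416
d((8, -8), (6, 9)) = 17.1172
d((-3, -3), (0, 1)) = 5.0
d((-3, -3), (6, 9)) = 15.0
d((0, 1), (6, 9)) = 10.0

Closest pair: (7, -7) and (8, -8) with distance 1.4142

The closest pair is (7, -7) and (8, -8) with Euclidean distance 1.4142. For 5 points, brute-force pairwise comparison is shown above. For large n, the divide-and-conquer algorithm (sort by x, recurse on halves, check the dividing strip) achieves O(n log n).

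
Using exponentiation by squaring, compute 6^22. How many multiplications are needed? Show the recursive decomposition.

Computing 6^22 by squaring (build up from 6^1; each line after the first costs one multiplication):

6^1 = 6
6^2 = (6^1)^2 = 6^2 = 36
6^4 = (6^2)^2 = 36^2 = 1296
6^5 = 6 * 6^4 = 6 * 1296 = 7776
6^10 = (6^5)^2 = 7776^2 = 60466176
6^11 = 6 * 6^10 = 6 * 60466176 = 362797056
6^22 = (6^11)^2 = 362797056^2 = 131621703842267136

Result: 131621703842267136
Multiplications needed: 6 (6 lines after 6^1)

6^22 = 131621703842267136. Using exponentiation by squaring, this requires 6 multiplications. The key idea: if the exponent is even, square the half-power; if odd, multiply by the base once.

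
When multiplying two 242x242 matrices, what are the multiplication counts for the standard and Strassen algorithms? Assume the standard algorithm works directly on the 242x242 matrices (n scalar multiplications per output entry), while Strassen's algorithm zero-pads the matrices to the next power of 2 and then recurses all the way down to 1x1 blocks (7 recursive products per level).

Matrix multiplication for 242x242 matrices:

Strassen's algorithm requires power-of-2 dimensions. Pad 242x242 to 256x256 (next power of 2).

Standard algorithm: 242^3 = 14172488 multiplications
Strassen's algorithm: 7^(log2(256)) = 7^8 = 5764801 multiplications
Savings: 14172488 - 5764801 = 8407687 multiplications

Standard: 14172488 multiplications (242^3). Strassen: 5764801 multiplications (7^8, after padding to 256x256). Strassen reduces 8 recursive multiplications to 7 at each level.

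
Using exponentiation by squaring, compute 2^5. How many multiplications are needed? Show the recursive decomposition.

Computing 2^5 by squaring (build up from 2^1; each line after the first costs one multiplication):

2^1 = 2
2^2 = (2^1)^2 = 2^2 = 4
2^4 = (2^2)^2 = 4^2 = 16
2^5 = 2 * 2^4 = 2 * 16 = 32

Result: 32
Multiplications needed: 3 (3 lines after 2^1)

2^5 = 32. Using exponentiation by squaring, this requires 3 multiplications. The key idea: if the exponent is even, square the half-power; if odd, multiply by the base once.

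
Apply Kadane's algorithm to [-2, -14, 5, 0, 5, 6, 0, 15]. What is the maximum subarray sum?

Using Kadane's algorithm on [-2, -14, 5, 0, 5, 6, 0, 15]:

Scanning through the array:
Position 1 (value -14): max_ending_here = -14, max_so_far = -2
Position 2 (value 5): max_ending_here = 5, max_so_far = 5
Position 3 (value 0): max_ending_here = 5, max_so_far = 5
Position 4 (value 5): max_ending_here = 10, max_so_far = 10
Position 5 (value 6): max_ending_here = 16, max_so_far = 16
Position 6 (value 0): max_ending_here = 16, max_so_far = 16
Position 7 (value 15): max_ending_here = 31, max_so_far = 31

Maximum subarray: [5, 0, 5, 6, 0, 15]
Maximum sum: 31

The maximum subarray is [5, 0, 5, 6, 0, 15] with sum 31. This subarray runs from index 2 to index 7.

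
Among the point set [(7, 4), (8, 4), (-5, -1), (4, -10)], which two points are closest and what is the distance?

Computing all pairwise distances among 4 points:

d((7, 4), (8, 4)) = 1.0 <-- minimum
d((7, 4), (-5, -1)) = 13.0
d((7, 4), (4, -10)) = 14.3178
d((8, 4), (-5, -1)) = 13.9284
d((8, 4), (4, -10)) = 14.5602
d((-5, -1), (4, -10)) = 12.7279

Closest pair: (7, 4) and (8, 4) with distance 1.0

The closest pair is (7, 4) and (8, 4) with Euclidean distance 1.0. For 4 points, brute-force pairwise comparison is shown above. For large n, the divide-and-conquer algorithm (sort by x, recurse on halves, check the dividing strip) achieves O(n log n).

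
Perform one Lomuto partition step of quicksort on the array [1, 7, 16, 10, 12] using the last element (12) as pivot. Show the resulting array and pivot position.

Lomuto partition with pivot = 12:

Initial array: [1, 7, 16, 10, 12]

arr[0]=1 <= 12: swap with position 0, array becomes [1, 7, 16, 10, 12]
arr[1]=7 <= 12: swap with position 1, array becomes [1, 7, 16, 10, 12]
arr[2]=16 > 12: no swap
arr[3]=10 <= 12: swap with position 2, array becomes [1, 7, 10, 16, 12]

Place pivot at position 3: [1, 7, 10, 12, 16]
Pivot position: 3

After partitioning with pivot 12, the array becomes [1, 7, 10, 12, 16]. The pivot is placed at index 3. All elements to the left of the pivot are <= 12, and all elements to the right are > 12.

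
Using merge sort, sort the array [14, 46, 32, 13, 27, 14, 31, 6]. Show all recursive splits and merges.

Merge sort trace:

Split: [14, 46, 32, 13, 27, 14, 31, 6] -> [14, 46, 32, 13] and [27, 14, 31, 6]
  Split: [14, 46, 32, 13] -> [14, 46] and [32, 13]
    Split: [14, 46] -> [14] and [46]
    Merge: [14] + [46] -> [14, 46]
    Split: [32, 13] -> [32] and [13]
    Merge: [32] + [13] -> [13, 32]
  Merge: [14, 46] + [13, 32] -> [13, 14, 32, 46]
  Split: [27, 14, 31, 6] -> [27, 14] and [31, 6]
    Split: [27, 14] -> [27] and [14]
    Merge: [27] + [14] -> [14, 27]
    Split: [31, 6] -> [31] and [6]
    Merge: [31] + [6] -> [6, 31]
  Merge: [14, 27] + [6, 31] -> [6, 14, 27, 31]
Merge: [13, 14, 32, 46] + [6, 14, 27, 31] -> [6, 13, 14, 14, 27, 31, 32, 46]

Final sorted array: [6, 13, 14, 14, 27, 31, 32, 46]

The merge sort proceeds by recursively splitting the array and merging sorted halves.
After all merges, the sorted array is [6, 13, 14, 14, 27, 31, 32, 46].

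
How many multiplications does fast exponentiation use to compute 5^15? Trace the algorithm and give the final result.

Computing 5^15 by squaring (build up from 5^1; each line after the first costs one multiplication):

5^1 = 5
5^2 = (5^1)^2 = 5^2 = 25
5^3 = 5 * 5^2 = 5 * 25 = 125
5^6 = (5^3)^2 = 125^2 = 15625
5^7 = 5 * 5^6 = 5 * 15625 = 78125
5^14 = (5^7)^2 = 78125^2 = 6103515625
5^15 = 5 * 5^14 = 5 * 6103515625 = 30517578125

Result: 30517578125
Multiplications needed: 6 (6 lines after 5^1)

5^15 = 30517578125. Using exponentiation by squaring, this requires 6 multiplications. The key idea: if the exponent is even, square the half-power; if odd, multiply by the base once.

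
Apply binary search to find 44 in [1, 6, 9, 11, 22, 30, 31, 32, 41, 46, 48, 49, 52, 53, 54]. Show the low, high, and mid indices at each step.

Binary search for 44 in [1, 6, 9, 11, 22, 30, 31, 32, 41, 46, 48, 49, 52, 53, 54]:

lo=0, hi=14, mid=7, arr[mid]=32 -> 32 < 44, search right half
lo=8, hi=14, mid=11, arr[mid]=49 -> 49 > 44, search left half
lo=8, hi=10, mid=9, arr[mid]=46 -> 46 > 44, search left half
lo=8, hi=8, mid=8, arr[mid]=41 -> 41 < 44, search right half
lo=9 > hi=8, target 44 not found

Binary search determines that 44 is not in the array after 4 comparisons. The search space was exhausted without finding the target.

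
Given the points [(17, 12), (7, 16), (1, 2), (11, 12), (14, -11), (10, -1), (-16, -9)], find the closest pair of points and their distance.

Computing all pairwise distances among 7 points:

d((17, 12), (7, 16)) = 10.7703
d((17, 12), (1, 2)) = 18.868
d((17, 12), (11, 12)) = 6.0
d((17, 12), (14, -11)) = 23.1948
d((17, 12), (10, -1)) = 14.7648
d((17, 12), (-16, -9)) = 39.1152
d((7, 16), (1, 2)) = 15.2315
d((7, 16), (11, 12)) = 5.6569 <-- minimum
d((7, 16), (14, -11)) = 27.8927
d((7, 16), (10, -1)) = 17.2627
d((7, 16), (-16, -9)) = 33.9706
d((1, 2), (11, 12)) = 14.1421
d((1, 2), (14, -11)) = 18.3848
d((1, 2), (10, -1)) = 9.4868
d((1, 2), (-16, -9)) = 20.2485
d((11, 12), (14, -11)) = 23.1948
d((11, 12), (10, -1)) = 13.0384
d((11, 12), (-16, -9)) = 34.2053
d((14, -11), (10, -1)) = 10.7703
d((14, -11), (-16, -9)) = 30.0666
d((10, -1), (-16, -9)) = 27.2029

Closest pair: (7, 16) and (11, 12) with distance 5.6569

The closest pair is (7, 16) and (11, 12) with Euclidean distance 5.6569. For 7 points, brute-force pairwise comparison is shown above. For large n, the divide-and-conquer algorithm (sort by x, recurse on halves, check the dividing strip) achieves O(n log n).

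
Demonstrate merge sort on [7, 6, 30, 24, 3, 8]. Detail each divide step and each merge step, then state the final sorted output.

Merge sort trace:

Split: [7, 6, 30, 24, 3, 8] -> [7, 6, 30] and [24, 3, 8]
  Split: [7, 6, 30] -> [7] and [6, 30]
    Split: [6, 30] -> [6] and [30]
    Merge: [6] + [30] -> [6, 30]
  Merge: [7] + [6, 30] -> [6, 7, 30]
  Split: [24, 3, 8] -> [24] and [3, 8]
    Split: [3, 8] -> [3] and [8]
    Merge: [3] + [8] -> [3, 8]
  Merge: [24] + [3, 8] -> [3, 8, 24]
Merge: [6, 7, 30] + [3, 8, 24] -> [3, 6, 7, 8, 24, 30]

Final sorted array: [3, 6, 7, 8, 24, 30]

The merge sort proceeds by recursively splitting the array and merging sorted halves.
After all merges, the sorted array is [3, 6, 7, 8, 24, 30].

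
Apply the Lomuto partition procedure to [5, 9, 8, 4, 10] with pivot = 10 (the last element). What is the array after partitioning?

Lomuto partition with pivot = 10:

Initial array: [5, 9, 8, 4, 10]

arr[0]=5 <= 10: swap with position 0, array becomes [5, 9, 8, 4, 10]
arr[1]=9 <= 10: swap with position 1, array becomes [5, 9, 8, 4, 10]
arr[2]=8 <= 10: swap with position 2, array becomes [5, 9, 8, 4, 10]
arr[3]=4 <= 10: swap with position 3, array becomes [5, 9, 8, 4, 10]

Place pivot at position 4: [5, 9, 8, 4, 10]
Pivot position: 4

After partitioning with pivot 10, the array becomes [5, 9, 8, 4, 10]. The pivot is placed at index 4. All elements to the left of the pivot are <= 10, and all elements to the right are > 10.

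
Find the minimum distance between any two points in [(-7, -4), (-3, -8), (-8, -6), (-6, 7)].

Computing all pairwise distances among 4 points:

d((-7, -4), (-3, -8)) = 5.6569
d((-7, -4), (-8, -6)) = 2.2361 <-- minimum
d((-7, -4), (-6, 7)) = 11.0454
d((-3, -8), (-8, -6)) = 5.3852
d((-3, -8), (-6, 7)) = 15.2971
d((-8, -6), (-6, 7)) = 13.1529

Closest pair: (-7, -4) and (-8, -6) with distance 2.2361

The closest pair is (-7, -4) and (-8, -6) with Euclidean distance 2.2361. For 4 points, brute-force pairwise comparison is shown above. For large n, the divide-and-conquer algorithm (sort by x, recurse on halves, check the dividing strip) achieves O(n log n).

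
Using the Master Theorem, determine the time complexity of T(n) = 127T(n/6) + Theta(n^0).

Master Theorem for T(n) = 127T(n/6) + O(n^0):

a = 127, b = 6, c = 0
log_b(a) = log_6(127) = 2.7036

Case 1: c = 0 < log_6(127) = 2.7036
T(n) = O(n^(log_6 127))

For T(n) = 127T(n/6) + O(n^0): log_6(127) = 2.7036. This is Case 1 of the Master Theorem (c < log_b(a), work dominated by leaves), giving O(n^(log_6 127)).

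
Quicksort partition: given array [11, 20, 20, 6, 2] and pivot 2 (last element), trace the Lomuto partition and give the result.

Lomuto partition with pivot = 2:

Initial array: [11, 20, 20, 6, 2]

arr[0]=11 > 2: no swap
arr[1]=20 > 2: no swap
arr[2]=20 > 2: no swap
arr[3]=6 > 2: no swap

Place pivot at position 0: [2, 20, 20, 6, 11]
Pivot position: 0

After partitioning with pivot 2, the array becomes [2, 20, 20, 6, 11]. The pivot is placed at index 0. All elements to the left of the pivot are <= 2, and all elements to the right are > 2.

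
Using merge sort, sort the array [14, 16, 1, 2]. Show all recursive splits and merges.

Merge sort trace:

Split: [14, 16, 1, 2] -> [14, 16] and [1, 2]
  Split: [14, 16] -> [14] and [16]
  Merge: [14] + [16] -> [14, 16]
  Split: [1, 2] -> [1] and [2]
  Merge: [1] + [2] -> [1, 2]
Merge: [14, 16] + [1, 2] -> [1, 2, 14, 16]

Final sorted array: [1, 2, 14, 16]

The merge sort proceeds by recursively splitting the array and merging sorted halves.
After all merges, the sorted array is [1, 2, 14, 16].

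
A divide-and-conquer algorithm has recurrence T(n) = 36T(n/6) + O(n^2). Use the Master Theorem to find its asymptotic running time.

Master Theorem for T(n) = 36T(n/6) + O(n^2):

a = 36, b = 6, c = 2
log_b(a) = log_6(36) = 2.0000

Case 2: c = 2 = log_6(36) = 2.0000
T(n) = O(n^2 log n) = O(n^2 log n)

For T(n) = 36T(n/6) + O(n^2): log_6(36) = 2.0000. This is Case 2 of the Master Theorem (c = log_b(a), equal work at all levels), giving O(n^2 log n).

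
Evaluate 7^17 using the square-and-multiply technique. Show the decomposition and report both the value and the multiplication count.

Computing 7^17 by squaring (build up from 7^1; each line after the first costs one multiplication):

7^1 = 7
7^2 = (7^1)^2 = 7^2 = 49
7^4 = (7^2)^2 = 49^2 = 2401
7^8 = (7^4)^2 = 2401^2 = 5764801
7^16 = (7^8)^2 = 5764801^2 = 33232930569601
7^17 = 7 * 7^16 = 7 * 33232930569601 = 232630513987207

Result: 232630513987207
Multiplications needed: 5 (5 lines after 7^1)

7^17 = 232630513987207. Using exponentiation by squaring, this requires 5 multiplications. The key idea: if the exponent is even, square the half-power; if odd, multiply by the base once.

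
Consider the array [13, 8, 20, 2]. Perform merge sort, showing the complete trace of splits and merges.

Merge sort trace:

Split: [13, 8, 20, 2] -> [13, 8] and [20, 2]
  Split: [13, 8] -> [13] and [8]
  Merge: [13] + [8] -> [8, 13]
  Split: [20, 2] -> [20] and [2]
  Merge: [20] + [2] -> [2, 20]
Merge: [8, 13] + [2, 20] -> [2, 8, 13, 20]

Final sorted array: [2, 8, 13, 20]

The merge sort proceeds by recursively splitting the array and merging sorted halves.
After all merges, the sorted array is [2, 8, 13, 20].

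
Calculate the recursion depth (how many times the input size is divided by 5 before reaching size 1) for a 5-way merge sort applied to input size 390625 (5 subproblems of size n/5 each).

For divide and conquer with division factor 5:

Problem sizes at each level:
Level 0: 390625
Level 1: 78125
Level 2: 15625
Level 3: 3125
Level 4: 625
Level 5: 125
Level 6: 25
Level 7: 5
Level 8: 1

The root is level 0 and the size-1 base case is level 8 (the tree spans levels 0 through 8, i.e. 9 levels counting the root), so the depth is the number of divisions: log_5(390625) = 8

The recursion tree depth is log_5(390625) = 8. At each level, the problem size is divided by 5, so it takes 8 divisions to reduce to a base case of size 1. The algorithm makes 5 recursive calls at each level.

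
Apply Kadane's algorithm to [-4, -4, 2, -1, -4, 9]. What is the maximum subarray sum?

Using Kadane's algorithm on [-4, -4, 2, -1, -4, 9]:

Scanning through the array:
Position 1 (value -4): max_ending_here = -4, max_so_far = -4
Position 2 (value 2): max_ending_here = 2, max_so_far = 2
Position 3 (value -1): max_ending_here = 1, max_so_far = 2
Position 4 (value -4): max_ending_here = -3, max_so_far = 2
Position 5 (value 9): max_ending_here = 9, max_so_far = 9

Maximum subarray: [9]
Maximum sum: 9

The maximum subarray is [9] with sum 9. This subarray runs from index 5 to index 5.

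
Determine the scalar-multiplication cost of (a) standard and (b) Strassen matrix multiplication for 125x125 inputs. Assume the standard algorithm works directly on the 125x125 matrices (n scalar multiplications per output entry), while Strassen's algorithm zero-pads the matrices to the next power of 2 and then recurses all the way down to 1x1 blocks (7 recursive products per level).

Matrix multiplication for 125x125 matrices:

Strassen's algorithm requires power-of-2 dimensions. Pad 125x125 to 128x128 (next power of 2).

Standard algorithm: 125^3 = 1953125 multiplications
Strassen's algorithm: 7^(log2(128)) = 7^7 = 823543 multiplications
Savings: 1953125 - 823543 = 1129582 multiplications

Standard: 1953125 multiplications (125^3). Strassen: 823543 multiplications (7^7, after padding to 128x128). Strassen reduces 8 recursive multiplications to 7 at each level.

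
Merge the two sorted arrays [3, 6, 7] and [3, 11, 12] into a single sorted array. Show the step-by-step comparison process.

Merging process:

Compare 3 vs 3: take 3 from left. Merged: [3]
Compare 6 vs 3: take 3 from right. Merged: [3, 3]
Compare 6 vs 11: take 6 from left. Merged: [3, 3, 6]
Compare 7 vs 11: take 7 from left. Merged: [3, 3, 6, 7]
Append remaining from right: [11, 12]. Merged: [3, 3, 6, 7, 11, 12]

Final merged array: [3, 3, 6, 7, 11, 12]
Total comparisons: 4

The merged array is [3, 3, 6, 7, 11, 12], requiring 4 comparisons. The merge step runs in O(n) time where n is the total number of elements.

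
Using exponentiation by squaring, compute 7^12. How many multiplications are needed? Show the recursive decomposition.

Computing 7^12 by squaring (build up from 7^1; each line after the first costs one multiplication):

7^1 = 7
7^2 = (7^1)^2 = 7^2 = 49
7^3 = 7 * 7^2 = 7 * 49 = 343
7^6 = (7^3)^2 = 343^2 = 117649
7^12 = (7^6)^2 = 117649^2 = 13841287201

Result: 13841287201
Multiplications needed: 4 (4 lines after 7^1)

7^12 = 13841287201. Using exponentiation by squaring, this requires 4 multiplications. The key idea: if the exponent is even, square the half-power; if odd, multiply by the base once.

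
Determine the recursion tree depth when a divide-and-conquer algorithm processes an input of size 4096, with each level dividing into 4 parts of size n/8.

For divide and conquer with division factor 8:

Problem sizes at each level:
Level 0: 4096
Level 1: 512
Level 2: 64
Level 3: 8
Level 4: 1

The root is level 0 and the size-1 base case is level 4 (the tree spans levels 0 through 4, i.e. 5 levels counting the root), so the depth is the number of divisions: log_8(4096) = 4

The recursion tree depth is log_8(4096) = 4. At each level, the problem size is divided by 8, so it takes 4 divisions to reduce to a base case of size 1. The algorithm makes 4 recursive calls at each level.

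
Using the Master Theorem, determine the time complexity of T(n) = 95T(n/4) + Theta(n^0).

Master Theorem for T(n) = 95T(n/4) + O(n^0):

a = 95, b = 4, c = 0
log_b(a) = log_4(95) = 3.2849

Case 1: c = 0 < log_4(95) = 3.2849
T(n) = O(n^(log_4 95))

For T(n) = 95T(n/4) + O(n^0): log_4(95) = 3.2849. This is Case 1 of the Master Theorem (c < log_b(a), work dominated by leaves), giving O(n^(log_4 95)).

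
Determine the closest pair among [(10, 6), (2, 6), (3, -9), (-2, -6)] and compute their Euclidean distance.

Computing all pairwise distances among 4 points:

d((10, 6), (2, 6)) = 8.0
d((10, 6), (3, -9)) = 16.5529
d((10, 6), (-2, -6)) = 16.9706
d((2, 6), (3, -9)) = 15.0333
d((2, 6), (-2, -6)) = 12.6491
d((3, -9), (-2, -6)) = 5.831 <-- minimum

Closest pair: (3, -9) and (-2, -6) with distance 5.831

The closest pair is (3, -9) and (-2, -6) with Euclidean distance 5.831. For 4 points, brute-force pairwise comparison is shown above. For large n, the divide-and-conquer algorithm (sort by x, recurse on halves, check the dividing strip) achieves O(n log n).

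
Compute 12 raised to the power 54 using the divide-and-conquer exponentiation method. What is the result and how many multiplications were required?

Computing 12^54 by squaring (build up from 12^1; each line after the first costs one multiplication):

12^1 = 12
12^2 = (12^1)^2 = 12^2 = 144
12^3 = 12 * 12^2 = 12 * 144 = 1728
12^6 = (12^3)^2 = 1728^2 = 2985984
12^12 = (12^6)^2 = 2985984^2 = 8916100448256
12^13 = 12 * 12^12 = 12 * 8916100448256 = 106993205379072
12^26 = (12^13)^2 = 106993205379072^2 = 11447545997288281555215581184
12^27 = 12 * 12^26 = 12 * 11447545997288281555215581184 = 137370551967459378662586974208
12^54 = (12^27)^2 = 137370551967459378662586974208^2 = 18870668547844457769972080826950345531368943638112857227264

Result: 18870668547844457769972080826950345531368943638112857227264
Multiplications needed: 8 (8 lines after 12^1)

12^54 = 18870668547844457769972080826950345531368943638112857227264. Using exponentiation by squaring, this requires 8 multiplications. The key idea: if the exponent is even, square the half-power; if odd, multiply by the base once.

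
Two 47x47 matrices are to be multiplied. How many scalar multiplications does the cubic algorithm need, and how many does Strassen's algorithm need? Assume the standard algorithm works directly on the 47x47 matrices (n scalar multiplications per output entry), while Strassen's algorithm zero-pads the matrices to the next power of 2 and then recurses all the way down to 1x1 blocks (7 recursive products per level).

Matrix multiplication for 47x47 matrices:

Strassen's algorithm requires power-of-2 dimensions. Pad 47x47 to 64x64 (next power of 2).

Standard algorithm: 47^3 = 103823 multiplications
Strassen's algorithm: 7^(log2(64)) = 7^6 = 117649 multiplications
Difference: 103823 - 117649 = -13826 (Strassen uses MORE here due to padding overhead — for small or just-over-power-of-2 n, padding can outweigh the per-level savings)

Standard: 103823 multiplications (47^3). Strassen: 117649 multiplications (7^6, after padding to 64x64). Strassen reduces 8 recursive multiplications to 7 at each level.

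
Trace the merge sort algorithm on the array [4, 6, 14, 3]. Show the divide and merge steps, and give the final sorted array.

Merge sort trace:

Split: [4, 6, 14, 3] -> [4, 6] and [14, 3]
  Split: [4, 6] -> [4] and [6]
  Merge: [4] + [6] -> [4, 6]
  Split: [14, 3] -> [14] and [3]
  Merge: [14] + [3] -> [3, 14]
Merge: [4, 6] + [3, 14] -> [3, 4, 6, 14]

Final sorted array: [3, 4, 6, 14]

The merge sort proceeds by recursively splitting the array and merging sorted halves.
After all merges, the sorted array is [3, 4, 6, 14].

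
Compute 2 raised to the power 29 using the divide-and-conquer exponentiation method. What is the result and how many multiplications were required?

Computing 2^29 by squaring (build up from 2^1; each line after the first costs one multiplication):

2^1 = 2
2^2 = (2^1)^2 = 2^2 = 4
2^3 = 2 * 2^2 = 2 * 4 = 8
2^6 = (2^3)^2 = 8^2 = 64
2^7 = 2 * 2^6 = 2 * 64 = 128
2^14 = (2^7)^2 = 128^2 = 16384
2^28 = (2^14)^2 = 16384^2 = 268435456
2^29 = 2 * 2^28 = 2 * 268435456 = 536870912

Result: 536870912
Multiplications needed: 7 (7 lines after 2^1)

2^29 = 536870912. Using exponentiation by squaring, this requires 7 multiplications. The key idea: if the exponent is even, square the half-power; if odd, multiply by the base once.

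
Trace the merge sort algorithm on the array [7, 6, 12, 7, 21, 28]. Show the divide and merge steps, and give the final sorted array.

Merge sort trace:

Split: [7, 6, 12, 7, 21, 28] -> [7, 6, 12] and [7, 21, 28]
  Split: [7, 6, 12] -> [7] and [6, 12]
    Split: [6, 12] -> [6] and [12]
    Merge: [6] + [12] -> [6, 12]
  Merge: [7] + [6, 12] -> [6, 7, 12]
  Split: [7, 21, 28] -> [7] and [21, 28]
    Split: [21, 28] -> [21] and [28]
    Merge: [21] + [28] -> [21, 28]
  Merge: [7] + [21, 28] -> [7, 21, 28]
Merge: [6, 7, 12] + [7, 21, 28] -> [6, 7, 7, 12, 21, 28]

Final sorted array: [6, 7, 7, 12, 21, 28]

The merge sort proceeds by recursively splitting the array and merging sorted halves.
After all merges, the sorted array is [6, 7, 7, 12, 21, 28].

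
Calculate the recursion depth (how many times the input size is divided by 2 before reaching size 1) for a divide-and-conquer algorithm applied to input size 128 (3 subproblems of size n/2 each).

For divide and conquer with division factor 2:

Problem sizes at each level:
Level 0: 128
Level 1: 64
Level 2: 32
Level 3: 16
Level 4: 8
Level 5: 4
Level 6: 2
Level 7: 1

The root is level 0 and the size-1 base case is level 7 (the tree spans levels 0 through 7, i.e. 8 levels counting the root), so the depth is the number of divisions: log_2(128) = 7

The recursion tree depth is log_2(128) = 7. At each level, the problem size is divided by 2, so it takes 7 divisions to reduce to a base case of size 1. The algorithm makes 3 recursive calls at each level.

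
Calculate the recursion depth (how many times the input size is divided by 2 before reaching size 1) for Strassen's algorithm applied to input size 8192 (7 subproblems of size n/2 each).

For divide and conquer with division factor 2:

Problem sizes at each level:
Level 0: 8192
Level 1: 4096
Level 2: 2048
Level 3: 1024
Level 4: 512
Level 5: 256
Level 6: 128
Level 7: 64
Level 8: 32
Level 9: 16
Level 10: 8
Level 11: 4
Level 12: 2
Level 13: 1

The root is level 0 and the size-1 base case is level 13 (the tree spans levels 0 through 13, i.e. 14 levels counting the root), so the depth is the number of divisions: log_2(8192) = 13

The recursion tree depth is log_2(8192) = 13. At each level, the problem size is divided by 2, so it takes 13 divisions to reduce to a base case of size 1. The algorithm makes 7 recursive calls at each level.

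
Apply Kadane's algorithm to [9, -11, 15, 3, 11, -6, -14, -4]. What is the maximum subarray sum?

Using Kadane's algorithm on [9, -11, 15, 3, 11, -6, -14, -4]:

Scanning through the array:
Position 1 (value -11): max_ending_here = -2, max_so_far = 9
Position 2 (value 15): max_ending_here = 15, max_so_far = 15
Position 3 (value 3): max_ending_here = 18, max_so_far = 18
Position 4 (value 11): max_ending_here = 29, max_so_far = 29
Position 5 (value -6): max_ending_here = 23, max_so_far = 29
Position 6 (value -14): max_ending_here = 9, max_so_far = 29
Position 7 (value -4): max_ending_here = 5, max_so_far = 29

Maximum subarray: [15, 3, 11]
Maximum sum: 29

The maximum subarray is [15, 3, 11] with sum 29. This subarray runs from index 2 to index 4.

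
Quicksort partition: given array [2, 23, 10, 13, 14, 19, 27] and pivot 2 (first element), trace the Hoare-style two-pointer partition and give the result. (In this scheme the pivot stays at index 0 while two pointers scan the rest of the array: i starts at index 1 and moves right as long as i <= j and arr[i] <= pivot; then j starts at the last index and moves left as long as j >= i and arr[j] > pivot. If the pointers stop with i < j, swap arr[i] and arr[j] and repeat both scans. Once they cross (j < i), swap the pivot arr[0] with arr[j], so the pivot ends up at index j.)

Hoare-style two-pointer partition with pivot = 2:

Initial array: [2, 23, 10, 13, 14, 19, 27]

Pointers start at i = 1, j = 6.
i ends at 1, j ends at 0: the pointers have crossed (j < i), so scanning stops.

j = 0, so swapping arr[0] with arr[j] leaves the pivot at position 0: [2, 23, 10, 13, 14, 19, 27]
Pivot position: 0

After partitioning with pivot 2, the array becomes [2, 23, 10, 13, 14, 19, 27]. The pivot is placed at index 0. All elements to the left of the pivot are <= 2, and all elements to the right are > 2.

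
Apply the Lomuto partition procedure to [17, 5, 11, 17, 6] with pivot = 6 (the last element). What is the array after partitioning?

Lomuto partition with pivot = 6:

Initial array: [17, 5, 11, 17, 6]

arr[0]=17 > 6: no swap
arr[1]=5 <= 6: swap with position 0, array becomes [5, 17, 11, 17, 6]
arr[2]=11 > 6: no swap
arr[3]=17 > 6: no swap

Place pivot at position 1: [5, 6, 11, 17, 17]
Pivot position: 1

After partitioning with pivot 6, the array becomes [5, 6, 11, 17, 17]. The pivot is placed at index 1. All elements to the left of the pivot are <= 6, and all elements to the right are > 6.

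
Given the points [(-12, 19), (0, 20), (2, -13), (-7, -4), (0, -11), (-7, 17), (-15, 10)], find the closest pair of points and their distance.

Computing all pairwise distances among 7 points:

d((-12, 19), (0, 20)) = 12.0416
d((-12, 19), (2, -13)) = 34.9285
d((-12, 19), (-7, -4)) = 23.5372
d((-12, 19), (0, -11)) = 32.311
d((-12, 19), (-7, 17)) = 5.3852
d((-12, 19), (-15, 10)) = 9.4868
d((0, 20), (2, -13)) = 33.0606
d((0, 20), (-7, -4)) = 25.0
d((0, 20), (0, -11)) = 31.0
d((0, 20), (-7, 17)) = 7.6158
d((0, 20), (-15, 10)) = 18.0278
d((2, -13), (-7, -4)) = 12.7279
d((2, -13), (0, -11)) = 2.8284 <-- minimum
d((2, -13), (-7, 17)) = 31.3209
d((2, -13), (-15, 10)) = 28.6007
d((-7, -4), (0, -11)) = 9.8995
d((-7, -4), (-7, 17)) = 21.0
d((-7, -4), (-15, 10)) = 16.1245
d((0, -11), (-7, 17)) = 28.8617
d((0, -11), (-15, 10)) = 25.807
d((-7, 17), (-15, 10)) = 10.6301

Closest pair: (2, -13) and (0, -11) with distance 2.8284

The closest pair is (2, -13) and (0, -11) with Euclidean distance 2.8284. For 7 points, brute-force pairwise comparison is shown above. For large n, the divide-and-conquer algorithm (sort by x, recurse on halves, check the dividing strip) achieves O(n log n).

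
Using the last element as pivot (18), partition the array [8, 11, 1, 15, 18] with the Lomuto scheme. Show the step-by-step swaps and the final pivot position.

Lomuto partition with pivot = 18:

Initial array: [8, 11, 1, 15, 18]

arr[0]=8 <= 18: swap with position 0, array becomes [8, 11, 1, 15, 18]
arr[1]=11 <= 18: swap with position 1, array becomes [8, 11, 1, 15, 18]
arr[2]=1 <= 18: swap with position 2, array becomes [8, 11, 1, 15, 18]
arr[3]=15 <= 18: swap with position 3, array becomes [8, 11, 1, 15, 18]

Place pivot at position 4: [8, 11, 1, 15, 18]
Pivot position: 4

After partitioning with pivot 18, the array becomes [8, 11, 1, 15, 18]. The pivot is placed at index 4. All elements to the left of the pivot are <= 18, and all elements to the right are > 18.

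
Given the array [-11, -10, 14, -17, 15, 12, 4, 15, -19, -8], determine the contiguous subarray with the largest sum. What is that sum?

Using Kadane's algorithm on [-11, -10, 14, -17, 15, 12, 4, 15, -19, -8]:

Scanning through the array:
Position 1 (value -10): max_ending_here = -10, max_so_far = -10
Position 2 (value 14): max_ending_here = 14, max_so_far = 14
Position 3 (value -17): max_ending_here = -3, max_so_far = 14
Position 4 (value 15): max_ending_here = 15, max_so_far = 15
Position 5 (value 12): max_ending_here = 27, max_so_far = 27
Position 6 (value 4): max_ending_here = 31, max_so_far = 31
Position 7 (value 15): max_ending_here = 46, max_so_far = 46
Position 8 (value -19): max_ending_here = 27, max_so_far = 46
Position 9 (value -8): max_ending_here = 19, max_so_far = 46

Maximum subarray: [15, 12, 4, 15]
Maximum sum: 46

The maximum subarray is [15, 12, 4, 15] with sum 46. This subarray runs from index 4 to index 7.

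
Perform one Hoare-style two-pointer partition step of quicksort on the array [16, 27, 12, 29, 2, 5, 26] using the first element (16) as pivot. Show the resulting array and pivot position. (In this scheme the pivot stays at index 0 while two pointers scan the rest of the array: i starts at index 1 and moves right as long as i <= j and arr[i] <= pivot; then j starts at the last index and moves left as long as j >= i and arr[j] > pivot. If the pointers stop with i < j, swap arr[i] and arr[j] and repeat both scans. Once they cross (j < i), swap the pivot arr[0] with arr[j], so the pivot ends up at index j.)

Hoare-style two-pointer partition with pivot = 16:

Initial array: [16, 27, 12, 29, 2, 5, 26]

Pointers start at i = 1, j = 6.
i stops at index 1 (arr[1]=27 > 16), j stops at index 5 (arr[5]=5 <= 16): swap arr[1] and arr[5], array becomes [16, 5, 12, 29, 2, 27, 26]
i stops at index 3 (arr[3]=29 > 16), j stops at index 4 (arr[4]=2 <= 16): swap arr[3] and arr[4], array becomes [16, 5, 12, 2, 29, 27, 26]
i ends at 4, j ends at 3: the pointers have crossed (j < i), so scanning stops.

Swap pivot arr[0] with arr[3] to place pivot at position 3: [2, 5, 12, 16, 29, 27, 26]
Pivot position: 3

After partitioning with pivot 16, the array becomes [2, 5, 12, 16, 29, 27, 26]. The pivot is placed at index 3. All elements to the left of the pivot are <= 16, and all elements to the right are > 16.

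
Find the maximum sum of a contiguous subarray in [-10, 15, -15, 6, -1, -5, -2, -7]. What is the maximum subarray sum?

Using Kadane's algorithm on [-10, 15, -15, 6, -1, -5, -2, -7]:

Scanning through the array:
Position 1 (value 15): max_ending_here = 15, max_so_far = 15
Position 2 (value -15): max_ending_here = 0, max_so_far = 15
Position 3 (value 6): max_ending_here = 6, max_so_far = 15
Position 4 (value -1): max_ending_here = 5, max_so_far = 15
Position 5 (value -5): max_ending_here = 0, max_so_far = 15
Position 6 (value -2): max_ending_here = -2, max_so_far = 15
Position 7 (value -7): max_ending_here = -7, max_so_far = 15

Maximum subarray: [15]
Maximum sum: 15

The maximum subarray is [15] with sum 15. This subarray runs from index 1 to index 1.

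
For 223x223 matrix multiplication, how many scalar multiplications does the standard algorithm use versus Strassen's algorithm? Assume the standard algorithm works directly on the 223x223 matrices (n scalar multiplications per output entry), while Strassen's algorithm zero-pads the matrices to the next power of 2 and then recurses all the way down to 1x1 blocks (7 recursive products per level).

Matrix multiplication for 223x223 matrices:

Strassen's algorithm requires power-of-2 dimensions. Pad 223x223 to 256x256 (next power of 2).

Standard algorithm: 223^3 = 11089567 multiplications
Strassen's algorithm: 7^(log2(256)) = 7^8 = 5764801 multiplications
Savings: 11089567 - 5764801 = 5324766 multiplications

Standard: 11089567 multiplications (223^3). Strassen: 5764801 multiplications (7^8, after padding to 256x256). Strassen reduces 8 recursive multiplications to 7 at each level.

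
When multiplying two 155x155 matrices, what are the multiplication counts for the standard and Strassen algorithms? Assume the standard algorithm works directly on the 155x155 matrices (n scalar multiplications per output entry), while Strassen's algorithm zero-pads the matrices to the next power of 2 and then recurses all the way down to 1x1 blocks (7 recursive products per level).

Matrix multiplication for 155x155 matrices:

Strassen's algorithm requires power-of-2 dimensions. Pad 155x155 to 256x256 (next power of 2).

Standard algorithm: 155^3 = 3723875 multiplications
Strassen's algorithm: 7^(log2(256)) = 7^8 = 5764801 multiplications
Difference: 3723875 - 5764801 = -2040926 (Strassen uses MORE here due to padding overhead — for small or just-over-power-of-2 n, padding can outweigh the per-level savings)

Standard: 3723875 multiplications (155^3). Strassen: 5764801 multiplications (7^8, after padding to 256x256). Strassen reduces 8 recursive multiplications to 7 at each level.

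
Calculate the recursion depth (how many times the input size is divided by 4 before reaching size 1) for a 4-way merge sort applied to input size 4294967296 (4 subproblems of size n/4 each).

For divide and conquer with division factor 4:

Problem sizes at each level:
Level 0: 4294967296
Level 1: 1073741824
Level 2: 268435456
Level 3: 67108864
Level 4: 16777216
Level 5: 4194304
Level 6: 1048576
Level 7: 262144
Level 8: 65536
Level 9: 16384
Level 10: 4096
Level 11: 1024
Level 12: 256
Level 13: 64
Level 14: 16
Level 15: 4
Level 16: 1

The root is level 0 and the size-1 base case is level 16 (the tree spans levels 0 through 16, i.e. 17 levels counting the root), so the depth is the number of divisions: log_4(4294967296) = 16

The recursion tree depth is log_4(4294967296) = 16. At each level, the problem size is divided by 4, so it takes 16 divisions to reduce to a base case of size 1. The algorithm makes 4 recursive calls at each level.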